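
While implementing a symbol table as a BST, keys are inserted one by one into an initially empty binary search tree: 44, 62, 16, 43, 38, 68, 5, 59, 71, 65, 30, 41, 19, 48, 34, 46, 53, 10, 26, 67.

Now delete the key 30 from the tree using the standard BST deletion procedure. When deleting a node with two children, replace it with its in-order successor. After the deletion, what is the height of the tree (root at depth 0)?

6

44: root
62: right child of 44 (depth 1)
16: left child of 44 (depth 1)
43: right child of 16 (depth 2)
38: left child of 43 (depth 3)
68: right child of 62 (depth 2)
5: left child of 16 (depth 2)
59: left child of 62 (depth 2)
71: right child of 68 (depth 3)
65: left child of 68 (depth 3)
30: left child of 38 (depth 4)
41: right child of 38 (depth 4)
19: left child of 30 (depth 5)
48: left child of 59 (depth 3)
34: right child of 30 (depth 5)
46: left child of 48 (depth 4)
53: right child of 48 (depth 4)
10: right child of 5 (depth 3)
26: right child of 19 (depth 6)
67: right child of 65 (depth 4)

Delete 30 (two children — replace with in-order successor).
After deletion, deepest node is 26 at depth 6.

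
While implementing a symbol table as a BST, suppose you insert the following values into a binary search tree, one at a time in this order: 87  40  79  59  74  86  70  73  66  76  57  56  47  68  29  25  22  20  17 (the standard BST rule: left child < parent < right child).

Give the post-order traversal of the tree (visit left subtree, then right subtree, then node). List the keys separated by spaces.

17 20 22 25 29 47 56 57 68 66 73 70 76 74 59 86 79 40 87

Insert 87: tree is empty, so 87 becomes the root.
Insert 40: 40 < 87 → go left. Place as left child of 87.
Insert 79: 79 < 87 → go left; 79 > 40 → go right. Place as right child of 40.
Insert 59: 59 < 87 → go left; 59 > 40 → go right; 59 < 79 → go left. Place as left child of 79.
Insert 74: 74 < 87 → go left; 74 > 40 → go right; 74 < 79 → go left; 74 > 59 → go right. Place as right child of 59.
Insert 86: 86 < 87 → go left; 86 > 40 → go right; 86 > 79 → go right. Place as right child of 79.
Insert 70: 70 < 87 → go left; 70 > 40 → go right; 70 < 79 → go left; 70 > 59 → go right; 70 < 74 → go left. Place as left child of 74.
Insert 73: 73 < 87 → go left; 73 > 40 → go right; 73 < 79 → go left; 73 > 59 → go right; 73 < 74 → go left; 73 > 70 → go right. Place as right child of 70.
Insert 66: 66 < 87 → go left; 66 > 40 → go right; 66 < 79 → go left; 66 > 59 → go right; 66 < 74 → go left; 66 < 70 → go left. Place as left child of 70.
Insert 76: 76 < 87 → go left; 76 > 40 → go right; 76 < 79 → go left; 76 > 59 → go right; 76 > 74 → go right. Place as right child of 74.
Insert 57: 57 < 87 → go left; 57 > 40 → go right; 57 < 79 → go left; 57 < 59 → go left. Place as left child of 59.
Insert 56: 56 < 87 → go left; 56 > 40 → go right; 56 < 79 → go left; 56 < 59 → go left; 56 < 57 → go left. Place as left child of 57.
Insert 47: 47 < 87 → go left; 47 > 40 → go right; 47 < 79 → go left; 47 < 59 → go left; 47 < 57 → go left; 47 < 56 → go left. Place as left child of 56.
Insert 68: 68 < 87 → go left; 68 > 40 → go right; 68 < 79 → go left; 68 > 59 → go right; 68 < 74 → go left; 68 < 70 → go left; 68 > 66 → go right. Place as right child of 66.
Insert 29: 29 < 87 → go left; 29 < 40 → go left. Place as left child of 40.
Insert 25: 25 < 87 → go left; 25 < 40 → go left; 25 < 29 → go left. Place as left child of 29.
Insert 22: 22 < 87 → go left; 22 < 40 → go left; 22 < 29 → go left; 22 < 25 → go left. Place as left child of 25.
Insert 20: 20 < 87 → go left; 20 < 40 → go left; 20 < 29 → go left; 20 < 25 → go left; 20 < 22 → go left. Place as left child of 22.
Insert 17: 17 < 87 → go left; 17 < 40 → go left; 17 < 29 → go left; 17 < 25 → go left; 17 < 22 → go left; 17 < 20 → go left. Place as left child of 20.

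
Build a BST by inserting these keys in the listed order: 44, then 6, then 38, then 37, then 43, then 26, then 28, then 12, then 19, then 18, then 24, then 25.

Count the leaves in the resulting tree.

4

Insert 44: tree is empty, so 44 becomes the root.
Insert 6: 6 < 44 → go left. Place as left child of 44.
Insert 38: 38 < 44 → go left; 38 > 6 → go right. Place as right child of 6.
Insert 37: 37 < 44 → go left; 37 > 6 → go right; 37 < 38 → go left. Place as left child of 38.
Insert 43: 43 < 44 → go left; 43 > 6 → go right; 43 > 38 → go right. Place as right child of 38.
Insert 26: 26 < 44 → go left; 26 > 6 → go right; 26 < 38 → go left; 26 < 37 → go left. Place as left child of 37.
Insert 28: 28 < 44 → go left; 28 > 6 → go right; 28 < 38 → go left; 28 < 37 → go left; 28 > 26 → go right. Place as right child of 26.
Insert 12: 12 < 44 → go left; 12 > 6 → go right; 12 < 38 → go left; 12 < 37 → go left; 12 < 26 → go left. Place as left child of 26.
Insert 19: 19 < 44 → go left; 19 > 6 → go right; 19 < 38 → go left; 19 < 37 → go left; 19 < 26 → go left; 19 > 12 → go right. Place as right child of 12.
Insert 18: 18 < 44 → go left; 18 > 6 → go right; 18 < 38 → go left; 18 < 37 → go left; 18 < 26 → go left; 18 > 12 → go right; 18 < 19 → go left. Place as left child of 19.
Insert 24: 24 < 44 → go left; 24 > 6 → go right; 24 < 38 → go left; 24 < 37 → go left; 24 < 26 → go left; 24 > 12 → go right; 24 > 19 → go right. Place as right child of 19.
Insert 25: 25 < 44 → go left; 25 > 6 → go right; 25 < 38 → go left; 25 < 37 → go left; 25 < 26 → go left; 25 > 12 → go right; 25 > 19 → go right; 25 > 24 → go right. Place as right child of 24.

Leaves: 18, 25, 28, 43 — 4 in total.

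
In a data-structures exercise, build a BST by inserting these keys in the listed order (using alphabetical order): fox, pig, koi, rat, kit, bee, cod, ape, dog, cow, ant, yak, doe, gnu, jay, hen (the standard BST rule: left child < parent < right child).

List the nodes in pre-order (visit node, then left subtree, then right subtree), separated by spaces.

Insert fox: tree is empty, so fox becomes the root.
Insert pig: pig > fox → go right. Place as right child of fox.
Insert koi: koi > fox → go right; koi < pig → go left. Place as left child of pig.
Insert rat: rat > fox → go right; rat > pig → go right. Place as right child of pig.
Insert kit: kit > fox → go right; kit < pig → go left; kit < koi → go left. Place as left child of koi.
Insert bee: bee < fox → go left. Place as left child of fox.
Insert cod: cod < fox → go left; cod > bee → go right. Place as right child of bee.
Insert ape: ape < fox → go left; ape < bee → go left. Place as left child of bee.
Insert dog: dog < fox → go left; dog > bee → go right; dog > cod → go right. Place as right child of cod.
Insert cow: cow < fox → go left; cow > bee → go right; cow > cod → go right; cow < dog → go left. Place as left child of dog.
Insert ant: ant < fox → go left; ant < bee → go left; ant < ape → go left. Place as left child of ape.
Insert yak: yak > fox → go right; yak > pig → go right; yak > rat → go right. Place as right child of rat.
Insert doe: doe < fox → go left; doe > bee → go right; doe > cod → go right; doe < dog → go left; doe > cow → go right. Place as right child of cow.
Insert gnu: gnu > fox → go right; gnu < pig → go left; gnu < koi → go left; gnu < kit → go left. Place as left child of kit.
Insert jay: jay > fox → go right; jay < pig → go left; jay < koi → go left; jay < kit → go left; jay > gnu → go right. Place as right child of gnu.
Insert hen: hen > fox → go right; hen < pig → go left; hen < koi → go left; hen < kit → go left; hen > gnu → go right; hen < jay → go left. Place as left child of jay.

fox bee ape ant cod dog cow doe pig koi kit gnu jay hen rat yak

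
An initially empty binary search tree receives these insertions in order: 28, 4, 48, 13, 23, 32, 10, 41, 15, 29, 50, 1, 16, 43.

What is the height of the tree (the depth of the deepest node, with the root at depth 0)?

Insert 28: tree is empty, so 28 becomes the root.
Insert 4: 4 < 28 → go left. Place as left child of 28.
Insert 48: 48 > 28 → go right. Place as right child of 28.
Insert 13: 13 < 28 → go left; 13 > 4 → go right. Place as right child of 4.
Insert 23: 23 < 28 → go left; 23 > 4 → go right; 23 > 13 → go right. Place as right child of 13.
Insert 32: 32 > 28 → go right; 32 < 48 → go left. Place as left child of 48.
Insert 10: 10 < 28 → go left; 10 > 4 → go right; 10 < 13 → go left. Place as left child of 13.
Insert 41: 41 > 28 → go right; 41 < 48 → go left; 41 > 32 → go right. Place as right child of 32.
Insert 15: 15 < 28 → go left; 15 > 4 → go right; 15 > 13 → go right; 15 < 23 → go left. Place as left child of 23.
Insert 29: 29 > 28 → go right; 29 < 48 → go left; 29 < 32 → go left. Place as left child of 32.
Insert 50: 50 > 28 → go right; 50 > 48 → go right. Place as right child of 48.
Insert 1: 1 < 28 → go left; 1 < 4 → go left. Place as left child of 4.
Insert 16: 16 < 28 → go left; 16 > 4 → go right; 16 > 13 → go right; 16 < 23 → go left; 16 > 15 → go right. Place as right child of 15.
Insert 43: 43 > 28 → go right; 43 < 48 → go left; 43 > 32 → go right; 43 > 41 → go right. Place as right child of 41.

The deepest node is 16 at depth 5.

5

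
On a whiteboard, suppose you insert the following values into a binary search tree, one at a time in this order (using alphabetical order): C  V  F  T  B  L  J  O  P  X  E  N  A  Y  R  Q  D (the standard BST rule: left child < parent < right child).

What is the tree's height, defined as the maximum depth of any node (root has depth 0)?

8

Insert C: tree is empty, so C becomes the root.
Insert V: V > C → go right. Place as right child of C.
Insert F: F > C → go right; F < V → go left. Place as left child of V.
Insert T: T > C → go right; T < V → go left; T > F → go right. Place as right child of F.
Insert B: B < C → go left. Place as left child of C.
Insert L: L > C → go right; L < V → go left; L > F → go right; L < T → go left. Place as left child of T.
Insert J: J > C → go right; J < V → go left; J > F → go right; J < T → go left; J < L → go left. Place as left child of L.
Insert O: O > C → go right; O < V → go left; O > F → go right; O < T → go left; O > L → go right. Place as right child of L.
Insert P: P > C → go right; P < V → go left; P > F → go right; P < T → go left; P > L → go right; P > O → go right. Place as right child of O.
Insert X: X > C → go right; X > V → go right. Place as right child of V.
Insert E: E > C → go right; E < V → go left; E < F → go left. Place as left child of F.
Insert N: N > C → go right; N < V → go left; N > F → go right; N < T → go left; N > L → go right; N < O → go left. Place as left child of O.
Insert A: A < C → go left; A < B → go left. Place as left child of B.
Insert Y: Y > C → go right; Y > V → go right; Y > X → go right. Place as right child of X.
Insert R: R > C → go right; R < V → go left; R > F → go right; R < T → go left; R > L → go right; R > O → go right; R > P → go right. Place as right child of P.
Insert Q: Q > C → go right; Q < V → go left; Q > F → go right; Q < T → go left; Q > L → go right; Q > O → go right; Q > P → go right; Q < R → go left. Place as left child of R.
Insert D: D > C → go right; D < V → go left; D < F → go left; D < E → go left. Place as left child of E.

The deepest node is Q at depth 8.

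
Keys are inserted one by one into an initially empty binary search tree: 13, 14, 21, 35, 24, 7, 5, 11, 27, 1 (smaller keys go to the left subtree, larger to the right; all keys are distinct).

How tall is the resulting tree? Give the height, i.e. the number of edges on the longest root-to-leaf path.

13: root
14: right child of 13 (depth 1)
21: right child of 14 (depth 2)
35: right child of 21 (depth 3)
24: left child of 35 (depth 4)
7: left child of 13 (depth 1)
5: left child of 7 (depth 2)
11: right child of 7 (depth 2)
27: right child of 24 (depth 5)
1: left child of 5 (depth 3)

The deepest node is 27 at depth 5.

5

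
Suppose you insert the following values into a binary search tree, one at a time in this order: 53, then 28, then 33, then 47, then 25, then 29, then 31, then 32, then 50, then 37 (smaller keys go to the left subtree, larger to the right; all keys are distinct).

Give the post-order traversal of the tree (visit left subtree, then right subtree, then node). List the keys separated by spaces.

25 32 31 29 37 50 47 33 28 53

Resulting structure (node: left, right):
  53: L=28, R=–
  28: L=25, R=33
  33: L=29, R=47
  47: L=37, R=50
  25: L=–, R=–
  29: L=–, R=31
  31: L=–, R=32
  32: L=–, R=–
  50: L=–, R=–
  37: L=–, R=–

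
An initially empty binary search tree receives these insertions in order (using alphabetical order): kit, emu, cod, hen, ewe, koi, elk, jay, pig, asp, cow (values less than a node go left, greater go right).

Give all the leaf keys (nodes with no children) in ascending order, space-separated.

asp cow ewe jay pig

kit: root
emu: left child of kit (depth 1)
cod: left child of emu (depth 2)
hen: right child of emu (depth 2)
ewe: left child of hen (depth 3)
koi: right child of kit (depth 1)
elk: right child of cod (depth 3)
jay: right child of hen (depth 3)
pig: right child of koi (depth 2)
asp: left child of cod (depth 3)
cow: left child of elk (depth 4)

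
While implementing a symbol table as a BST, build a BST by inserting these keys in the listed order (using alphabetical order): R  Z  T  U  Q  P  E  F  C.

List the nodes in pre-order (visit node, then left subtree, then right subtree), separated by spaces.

R: root
Z: right child of R (depth 1)
T: left child of Z (depth 2)
U: right child of T (depth 3)
Q: left child of R (depth 1)
P: left child of Q (depth 2)
E: left child of P (depth 3)
F: right child of E (depth 4)
C: left child of E (depth 4)

R Q P E C F Z T U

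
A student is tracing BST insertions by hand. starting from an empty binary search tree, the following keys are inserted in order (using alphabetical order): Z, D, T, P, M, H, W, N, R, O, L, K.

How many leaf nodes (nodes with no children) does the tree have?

4

Resulting structure (node: left, right):
  Z: L=D, R=–
  D: L=–, R=T
  T: L=P, R=W
  P: L=M, R=R
  M: L=H, R=N
  H: L=–, R=L
  W: L=–, R=–
  N: L=–, R=O
  R: L=–, R=–
  O: L=–, R=–
  L: L=K, R=–
  K: L=–, R=–

Leaves: K, O, R, W — 4 in total.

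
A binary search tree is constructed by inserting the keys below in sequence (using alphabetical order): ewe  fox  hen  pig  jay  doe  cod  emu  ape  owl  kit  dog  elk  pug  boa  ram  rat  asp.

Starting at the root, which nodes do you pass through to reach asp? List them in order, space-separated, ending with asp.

Insert ewe: tree is empty, so ewe becomes the root.
Insert fox: fox > ewe → go right. Place as right child of ewe.
Insert hen: hen > ewe → go right; hen > fox → go right. Place as right child of fox.
Insert pig: pig > ewe → go right; pig > fox → go right; pig > hen → go right. Place as right child of hen.
Insert jay: jay > ewe → go right; jay > fox → go right; jay > hen → go right; jay < pig → go left. Place as left child of pig.
Insert doe: doe < ewe → go left. Place as left child of ewe.
Insert cod: cod < ewe → go left; cod < doe → go left. Place as left child of doe.
Insert emu: emu < ewe → go left; emu > doe → go right. Place as right child of doe.
Insert ape: ape < ewe → go left; ape < doe → go left; ape < cod → go left. Place as left child of cod.
Insert owl: owl > ewe → go right; owl > fox → go right; owl > hen → go right; owl < pig → go left; owl > jay → go right. Place as right child of jay.
Insert kit: kit > ewe → go right; kit > fox → go right; kit > hen → go right; kit < pig → go left; kit > jay → go right; kit < owl → go left. Place as left child of owl.
Insert dog: dog < ewe → go left; dog > doe → go right; dog < emu → go left. Place as left child of emu.
Insert elk: elk < ewe → go left; elk > doe → go right; elk < emu → go left; elk > dog → go right. Place as right child of dog.
Insert pug: pug > ewe → go right; pug > fox → go right; pug > hen → go right; pug > pig → go right. Place as right child of pig.
Insert boa: boa < ewe → go left; boa < doe → go left; boa < cod → go left; boa > ape → go right. Place as right child of ape.
Insert ram: ram > ewe → go right; ram > fox → go right; ram > hen → go right; ram > pig → go right; ram > pug → go right. Place as right child of pug.
Insert rat: rat > ewe → go right; rat > fox → go right; rat > hen → go right; rat > pig → go right; rat > pug → go right; rat > ram → go right. Place as right child of ram.
Insert asp: asp < ewe → go left; asp < doe → go left; asp < cod → go left; asp > ape → go right; asp < boa → go left. Place as left child of boa.

ewe doe cod ape boa asp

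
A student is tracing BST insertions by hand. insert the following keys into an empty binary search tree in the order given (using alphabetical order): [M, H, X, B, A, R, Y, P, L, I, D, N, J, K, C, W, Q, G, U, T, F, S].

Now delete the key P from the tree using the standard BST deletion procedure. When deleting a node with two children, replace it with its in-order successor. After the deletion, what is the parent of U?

W

M: root
H: left child of M (depth 1)
X: right child of M (depth 1)
B: left child of H (depth 2)
A: left child of B (depth 3)
R: left child of X (depth 2)
Y: right child of X (depth 2)
P: left child of R (depth 3)
L: right child of H (depth 2)
I: left child of L (depth 3)
D: right child of B (depth 3)
N: left child of P (depth 4)
J: right child of I (depth 4)
K: right child of J (depth 5)
C: left child of D (depth 4)
W: right child of R (depth 3)
Q: right child of P (depth 4)
G: right child of D (depth 4)
U: left child of W (depth 4)
T: left child of U (depth 5)
F: left child of G (depth 5)
S: left child of T (depth 6)

Delete P (two children — replace with in-order successor).
After deletion, U's parent is W.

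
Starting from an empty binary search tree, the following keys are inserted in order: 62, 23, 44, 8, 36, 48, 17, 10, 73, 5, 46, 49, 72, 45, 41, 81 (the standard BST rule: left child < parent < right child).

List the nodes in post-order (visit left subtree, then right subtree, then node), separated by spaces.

5 10 17 8 41 36 45 46 49 48 44 23 72 81 73 62

Resulting structure (node: left, right):
  62: L=23, R=73
  23: L=8, R=44
  44: L=36, R=48
  8: L=5, R=17
  36: L=–, R=41
  48: L=46, R=49
  17: L=10, R=–
  10: L=–, R=–
  73: L=72, R=81
  5: L=–, R=–
  46: L=45, R=–
  49: L=–, R=–
  72: L=–, R=–
  45: L=–, R=–
  41: L=–, R=–
  81: L=–, R=–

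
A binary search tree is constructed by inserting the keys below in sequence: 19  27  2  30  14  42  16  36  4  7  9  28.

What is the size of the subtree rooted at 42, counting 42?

2

Insert 19: tree is empty, so 19 becomes the root.
Insert 27: 27 > 19 → go right. Place as right child of 19.
Insert 2: 2 < 19 → go left. Place as left child of 19.
Insert 30: 30 > 19 → go right; 30 > 27 → go right. Place as right child of 27.
Insert 14: 14 < 19 → go left; 14 > 2 → go right. Place as right child of 2.
Insert 42: 42 > 19 → go right; 42 > 27 → go right; 42 > 30 → go right. Place as right child of 30.
Insert 16: 16 < 19 → go left; 16 > 2 → go right; 16 > 14 → go right. Place as right child of 14.
Insert 36: 36 > 19 → go right; 36 > 27 → go right; 36 > 30 → go right; 36 < 42 → go left. Place as left child of 42.
Insert 4: 4 < 19 → go left; 4 > 2 → go right; 4 < 14 → go left. Place as left child of 14.
Insert 7: 7 < 19 → go left; 7 > 2 → go right; 7 < 14 → go left; 7 > 4 → go right. Place as right child of 4.
Insert 9: 9 < 19 → go left; 9 > 2 → go right; 9 < 14 → go left; 9 > 4 → go right; 9 > 7 → go right. Place as right child of 7.
Insert 28: 28 > 19 → go right; 28 > 27 → go right; 28 < 30 → go left. Place as left child of 30.

Subtree rooted at 42 contains: 42, 36 — 2 nodes.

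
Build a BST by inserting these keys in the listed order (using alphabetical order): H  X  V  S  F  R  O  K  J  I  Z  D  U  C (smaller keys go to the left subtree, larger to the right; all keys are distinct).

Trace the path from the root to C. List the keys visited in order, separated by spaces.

H F D C

H: root
X: right child of H (depth 1)
V: left child of X (depth 2)
S: left child of V (depth 3)
F: left child of H (depth 1)
R: left child of S (depth 4)
O: left child of R (depth 5)
K: left child of O (depth 6)
J: left child of K (depth 7)
I: left child of J (depth 8)
Z: right child of X (depth 2)
D: left child of F (depth 2)
U: right child of S (depth 4)
C: left child of D (depth 3)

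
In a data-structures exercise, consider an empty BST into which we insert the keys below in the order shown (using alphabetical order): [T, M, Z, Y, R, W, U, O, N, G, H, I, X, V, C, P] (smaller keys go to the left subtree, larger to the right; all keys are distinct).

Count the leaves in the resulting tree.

Insert T: tree is empty, so T becomes the root.
Insert M: M < T → go left. Place as left child of T.
Insert Z: Z > T → go right. Place as right child of T.
Insert Y: Y > T → go right; Y < Z → go left. Place as left child of Z.
Insert R: R < T → go left; R > M → go right. Place as right child of M.
Insert W: W > T → go right; W < Z → go left; W < Y → go left. Place as left child of Y.
Insert U: U > T → go right; U < Z → go left; U < Y → go left; U < W → go left. Place as left child of W.
Insert O: O < T → go left; O > M → go right; O < R → go left. Place as left child of R.
Insert N: N < T → go left; N > M → go right; N < R → go left; N < O → go left. Place as left child of O.
Insert G: G < T → go left; G < M → go left. Place as left child of M.
Insert H: H < T → go left; H < M → go left; H > G → go right. Place as right child of G.
Insert I: I < T → go left; I < M → go left; I > G → go right; I > H → go right. Place as right child of H.
Insert X: X > T → go right; X < Z → go left; X < Y → go left; X > W → go right. Place as right child of W.
Insert V: V > T → go right; V < Z → go left; V < Y → go left; V < W → go left; V > U → go right. Place as right child of U.
Insert C: C < T → go left; C < M → go left; C < G → go left. Place as left child of G.
Insert P: P < T → go left; P > M → go right; P < R → go left; P > O → go right. Place as right child of O.

Leaves: C, I, N, P, V, X — 6 in total.

6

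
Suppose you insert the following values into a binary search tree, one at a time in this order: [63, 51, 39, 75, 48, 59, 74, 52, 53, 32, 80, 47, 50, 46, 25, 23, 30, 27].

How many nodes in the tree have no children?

7

Insert 63: tree is empty, so 63 becomes the root.
Insert 51: 51 < 63 → go left. Place as left child of 63.
Insert 39: 39 < 63 → go left; 39 < 51 → go left. Place as left child of 51.
Insert 75: 75 > 63 → go right. Place as right child of 63.
Insert 48: 48 < 63 → go left; 48 < 51 → go left; 48 > 39 → go right. Place as right child of 39.
Insert 59: 59 < 63 → go left; 59 > 51 → go right. Place as right child of 51.
Insert 74: 74 > 63 → go right; 74 < 75 → go left. Place as left child of 75.
Insert 52: 52 < 63 → go left; 52 > 51 → go right; 52 < 59 → go left. Place as left child of 59.
Insert 53: 53 < 63 → go left; 53 > 51 → go right; 53 < 59 → go left; 53 > 52 → go right. Place as right child of 52.
Insert 32: 32 < 63 → go left; 32 < 51 → go left; 32 < 39 → go left. Place as left child of 39.
Insert 80: 80 > 63 → go right; 80 > 75 → go right. Place as right child of 75.
Insert 47: 47 < 63 → go left; 47 < 51 → go left; 47 > 39 → go right; 47 < 48 → go left. Place as left child of 48.
Insert 50: 50 < 63 → go left; 50 < 51 → go left; 50 > 39 → go right; 50 > 48 → go right. Place as right child of 48.
Insert 46: 46 < 63 → go left; 46 < 51 → go left; 46 > 39 → go right; 46 < 48 → go left; 46 < 47 → go left. Place as left child of 47.
Insert 25: 25 < 63 → go left; 25 < 51 → go left; 25 < 39 → go left; 25 < 32 → go left. Place as left child of 32.
Insert 23: 23 < 63 → go left; 23 < 51 → go left; 23 < 39 → go left; 23 < 32 → go left; 23 < 25 → go left. Place as left child of 25.
Insert 30: 30 < 63 → go left; 30 < 51 → go left; 30 < 39 → go left; 30 < 32 → go left; 30 > 25 → go right. Place as right child of 25.
Insert 27: 27 < 63 → go left; 27 < 51 → go left; 27 < 39 → go left; 27 < 32 → go left; 27 > 25 → go right; 27 < 30 → go left. Place as left child of 30.

Leaves: 23, 27, 46, 50, 53, 74, 80 — 7 in total.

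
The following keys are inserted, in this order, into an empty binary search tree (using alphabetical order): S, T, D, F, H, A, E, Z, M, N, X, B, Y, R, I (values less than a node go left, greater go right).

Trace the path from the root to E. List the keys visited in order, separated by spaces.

S D F E

S: root
T: right child of S (depth 1)
D: left child of S (depth 1)
F: right child of D (depth 2)
H: right child of F (depth 3)
A: left child of D (depth 2)
E: left child of F (depth 3)
Z: right child of T (depth 2)
M: right child of H (depth 4)
N: right child of M (depth 5)
X: left child of Z (depth 3)
B: right child of A (depth 3)
Y: right child of X (depth 4)
R: right child of N (depth 6)
I: left child of M (depth 5)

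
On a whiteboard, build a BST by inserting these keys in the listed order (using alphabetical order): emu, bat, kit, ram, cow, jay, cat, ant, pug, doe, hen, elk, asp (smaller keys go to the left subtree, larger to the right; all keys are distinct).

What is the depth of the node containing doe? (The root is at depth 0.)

Insert emu: tree is empty, so emu becomes the root.
Insert bat: bat < emu → go left. Place as left child of emu.
Insert kit: kit > emu → go right. Place as right child of emu.
Insert ram: ram > emu → go right; ram > kit → go right. Place as right child of kit.
Insert cow: cow < emu → go left; cow > bat → go right. Place as right child of bat.
Insert jay: jay > emu → go right; jay < kit → go left. Place as left child of kit.
Insert cat: cat < emu → go left; cat > bat → go right; cat < cow → go left. Place as left child of cow.
Insert ant: ant < emu → go left; ant < bat → go left. Place as left child of bat.
Insert pug: pug > emu → go right; pug > kit → go right; pug < ram → go left. Place as left child of ram.
Insert doe: doe < emu → go left; doe > bat → go right; doe > cow → go right. Place as right child of cow.
Insert hen: hen > emu → go right; hen < kit → go left; hen < jay → go left. Place as left child of jay.
Insert elk: elk < emu → go left; elk > bat → go right; elk > cow → go right; elk > doe → go right. Place as right child of doe.
Insert asp: asp < emu → go left; asp < bat → go left; asp > ant → go right. Place as right child of ant.

Path to doe: emu → bat → cow → doe, which is 3 edges.

3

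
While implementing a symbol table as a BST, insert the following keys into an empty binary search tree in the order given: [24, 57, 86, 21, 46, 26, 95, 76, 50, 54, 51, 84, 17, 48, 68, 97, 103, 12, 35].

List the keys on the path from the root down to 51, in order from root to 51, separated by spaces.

Insert 24: tree is empty, so 24 becomes the root.
Insert 57: 57 > 24 → go right. Place as right child of 24.
Insert 86: 86 > 24 → go right; 86 > 57 → go right. Place as right child of 57.
Insert 21: 21 < 24 → go left. Place as left child of 24.
Insert 46: 46 > 24 → go right; 46 < 57 → go left. Place as left child of 57.
Insert 26: 26 > 24 → go right; 26 < 57 → go left; 26 < 46 → go left. Place as left child of 46.
Insert 95: 95 > 24 → go right; 95 > 57 → go right; 95 > 86 → go right. Place as right child of 86.
Insert 76: 76 > 24 → go right; 76 > 57 → go right; 76 < 86 → go left. Place as left child of 86.
Insert 50: 50 > 24 → go right; 50 < 57 → go left; 50 > 46 → go right. Place as right child of 46.
Insert 54: 54 > 24 → go right; 54 < 57 → go left; 54 > 46 → go right; 54 > 50 → go right. Place as right child of 50.
Insert 51: 51 > 24 → go right; 51 < 57 → go left; 51 > 46 → go right; 51 > 50 → go right; 51 < 54 → go left. Place as left child of 54.
Insert 84: 84 > 24 → go right; 84 > 57 → go right; 84 < 86 → go left; 84 > 76 → go right. Place as right child of 76.
Insert 17: 17 < 24 → go left; 17 < 21 → go left. Place as left child of 21.
Insert 48: 48 > 24 → go right; 48 < 57 → go left; 48 > 46 → go right; 48 < 50 → go left. Place as left child of 50.
Insert 68: 68 > 24 → go right; 68 > 57 → go right; 68 < 86 → go left; 68 < 76 → go left. Place as left child of 76.
Insert 97: 97 > 24 → go right; 97 > 57 → go right; 97 > 86 → go right; 97 > 95 → go right. Place as right child of 95.
Insert 103: 103 > 24 → go right; 103 > 57 → go right; 103 > 86 → go right; 103 > 95 → go right; 103 > 97 → go right. Place as right child of 97.
Insert 12: 12 < 24 → go left; 12 < 21 → go left; 12 < 17 → go left. Place as left child of 17.
Insert 35: 35 > 24 → go right; 35 < 57 → go left; 35 < 46 → go left; 35 > 26 → go right. Place as right child of 26.

24 57 46 50 54 51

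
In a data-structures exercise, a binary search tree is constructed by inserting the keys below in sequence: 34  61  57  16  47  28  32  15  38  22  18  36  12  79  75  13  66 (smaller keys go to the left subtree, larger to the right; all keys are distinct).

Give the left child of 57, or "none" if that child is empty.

47

34: root
61: right child of 34 (depth 1)
57: left child of 61 (depth 2)
16: left child of 34 (depth 1)
47: left child of 57 (depth 3)
28: right child of 16 (depth 2)
32: right child of 28 (depth 3)
15: left child of 16 (depth 2)
38: left child of 47 (depth 4)
22: left child of 28 (depth 3)
18: left child of 22 (depth 4)
36: left child of 38 (depth 5)
12: left child of 15 (depth 3)
79: right child of 61 (depth 2)
75: left child of 79 (depth 3)
13: right child of 12 (depth 4)
66: left child of 75 (depth 4)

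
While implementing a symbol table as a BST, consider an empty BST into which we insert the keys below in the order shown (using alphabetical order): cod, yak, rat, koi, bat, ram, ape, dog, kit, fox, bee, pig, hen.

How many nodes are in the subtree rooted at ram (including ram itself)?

Resulting structure (node: left, right):
  cod: L=bat, R=yak
  yak: L=rat, R=–
  rat: L=koi, R=–
  koi: L=dog, R=ram
  bat: L=ape, R=bee
  ram: L=pig, R=–
  ape: L=–, R=–
  dog: L=–, R=kit
  kit: L=fox, R=–
  fox: L=–, R=hen
  bee: L=–, R=–
  pig: L=–, R=–
  hen: L=–, R=–

Subtree rooted at ram contains: ram, pig — 2 nodes.

2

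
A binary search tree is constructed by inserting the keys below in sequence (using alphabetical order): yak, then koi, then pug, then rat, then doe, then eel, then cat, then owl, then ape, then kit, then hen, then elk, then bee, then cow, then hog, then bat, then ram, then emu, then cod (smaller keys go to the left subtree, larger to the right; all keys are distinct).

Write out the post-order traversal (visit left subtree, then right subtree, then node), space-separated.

bat bee ape cod cow cat emu elk hog hen kit eel doe owl ram rat pug koi yak

yak: root
koi: left child of yak (depth 1)
pug: right child of koi (depth 2)
rat: right child of pug (depth 3)
doe: left child of koi (depth 2)
eel: right child of doe (depth 3)
cat: left child of doe (depth 3)
owl: left child of pug (depth 3)
ape: left child of cat (depth 4)
kit: right child of eel (depth 4)
hen: left child of kit (depth 5)
elk: left child of hen (depth 6)
bee: right child of ape (depth 5)
cow: right child of cat (depth 4)
hog: right child of hen (depth 6)
bat: left child of bee (depth 6)
ram: left child of rat (depth 4)
emu: right child of elk (depth 7)
cod: left child of cow (depth 5)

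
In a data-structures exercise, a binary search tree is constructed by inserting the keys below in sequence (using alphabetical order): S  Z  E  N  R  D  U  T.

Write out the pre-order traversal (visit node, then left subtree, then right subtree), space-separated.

S E D N R Z U T

S: root
Z: right child of S (depth 1)
E: left child of S (depth 1)
N: right child of E (depth 2)
R: right child of N (depth 3)
D: left child of E (depth 2)
U: left child of Z (depth 2)
T: left child of U (depth 3)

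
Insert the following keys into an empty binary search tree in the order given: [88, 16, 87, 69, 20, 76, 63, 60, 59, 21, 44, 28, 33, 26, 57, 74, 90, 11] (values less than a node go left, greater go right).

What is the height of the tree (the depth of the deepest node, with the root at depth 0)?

11

88: root
16: left child of 88 (depth 1)
87: right child of 16 (depth 2)
69: left child of 87 (depth 3)
20: left child of 69 (depth 4)
76: right child of 69 (depth 4)
63: right child of 20 (depth 5)
60: left child of 63 (depth 6)
59: left child of 60 (depth 7)
21: left child of 59 (depth 8)
44: right child of 21 (depth 9)
28: left child of 44 (depth 10)
33: right child of 28 (depth 11)
26: left child of 28 (depth 11)
57: right child of 44 (depth 10)
74: left child of 76 (depth 5)
90: right child of 88 (depth 1)
11: left child of 16 (depth 2)

The deepest node is 33 at depth 11.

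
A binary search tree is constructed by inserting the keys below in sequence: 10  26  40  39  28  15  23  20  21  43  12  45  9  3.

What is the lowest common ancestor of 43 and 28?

40

10: root
26: right child of 10 (depth 1)
40: right child of 26 (depth 2)
39: left child of 40 (depth 3)
28: left child of 39 (depth 4)
15: left child of 26 (depth 2)
23: right child of 15 (depth 3)
20: left child of 23 (depth 4)
21: right child of 20 (depth 5)
43: right child of 40 (depth 3)
12: left child of 15 (depth 3)
45: right child of 43 (depth 4)
9: left child of 10 (depth 1)
3: left child of 9 (depth 2)

Path to 43: 10 → 26 → 40 → 43
Path to 28: 10 → 26 → 40 → 39 → 28
The paths share a prefix ending at 40, then split left and right.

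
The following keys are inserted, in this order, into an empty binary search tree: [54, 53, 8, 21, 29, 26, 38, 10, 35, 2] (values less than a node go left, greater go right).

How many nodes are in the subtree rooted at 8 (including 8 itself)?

8

Resulting structure (node: left, right):
  54: L=53, R=–
  53: L=8, R=–
  8: L=2, R=21
  21: L=10, R=29
  29: L=26, R=38
  26: L=–, R=–
  38: L=35, R=–
  10: L=–, R=–
  35: L=–, R=–
  2: L=–, R=–

Subtree rooted at 8 contains: 8, 2, 21, 10, 29, 26, 38, 35 — 8 nodes.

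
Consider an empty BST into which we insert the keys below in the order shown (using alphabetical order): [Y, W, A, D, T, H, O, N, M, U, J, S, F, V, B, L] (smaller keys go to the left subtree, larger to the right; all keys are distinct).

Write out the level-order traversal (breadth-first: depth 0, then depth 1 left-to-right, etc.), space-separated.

Y W A D B T H U F O V N S M J L

Y: root
W: left child of Y (depth 1)
A: left child of W (depth 2)
D: right child of A (depth 3)
T: right child of D (depth 4)
H: left child of T (depth 5)
O: right child of H (depth 6)
N: left child of O (depth 7)
M: left child of N (depth 8)
U: right child of T (depth 5)
J: left child of M (depth 9)
S: right child of O (depth 7)
F: left child of H (depth 6)
V: right child of U (depth 6)
B: left child of D (depth 4)
L: right child of J (depth 10)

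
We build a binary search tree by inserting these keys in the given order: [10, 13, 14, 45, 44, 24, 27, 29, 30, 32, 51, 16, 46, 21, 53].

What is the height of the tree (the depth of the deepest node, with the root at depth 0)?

9

10: root
13: right child of 10 (depth 1)
14: right child of 13 (depth 2)
45: right child of 14 (depth 3)
44: left child of 45 (depth 4)
24: left child of 44 (depth 5)
27: right child of 24 (depth 6)
29: right child of 27 (depth 7)
30: right child of 29 (depth 8)
32: right child of 30 (depth 9)
51: right child of 45 (depth 4)
16: left child of 24 (depth 6)
46: left child of 51 (depth 5)
21: right child of 16 (depth 7)
53: right child of 51 (depth 5)

The deepest node is 32 at depth 9.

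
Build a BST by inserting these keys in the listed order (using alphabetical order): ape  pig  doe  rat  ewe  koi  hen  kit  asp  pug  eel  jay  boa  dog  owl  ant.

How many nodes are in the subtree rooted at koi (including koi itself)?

ape: root
pig: right child of ape (depth 1)
doe: left child of pig (depth 2)
rat: right child of pig (depth 2)
ewe: right child of doe (depth 3)
koi: right child of ewe (depth 4)
hen: left child of koi (depth 5)
kit: right child of hen (depth 6)
asp: left child of doe (depth 3)
pug: left child of rat (depth 3)
eel: left child of ewe (depth 4)
jay: left child of kit (depth 7)
boa: right child of asp (depth 4)
dog: left child of eel (depth 5)
owl: right child of koi (depth 5)
ant: left child of ape (depth 1)

Subtree rooted at koi contains: koi, hen, kit, jay, owl — 5 nodes.

5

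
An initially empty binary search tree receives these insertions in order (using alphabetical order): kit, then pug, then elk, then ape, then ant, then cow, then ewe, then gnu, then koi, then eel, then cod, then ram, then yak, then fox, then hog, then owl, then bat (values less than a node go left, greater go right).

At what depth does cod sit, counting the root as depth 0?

4

kit: root
pug: right child of kit (depth 1)
elk: left child of kit (depth 1)
ape: left child of elk (depth 2)
ant: left child of ape (depth 3)
cow: right child of ape (depth 3)
ewe: right child of elk (depth 2)
gnu: right child of ewe (depth 3)
koi: left child of pug (depth 2)
eel: right child of cow (depth 4)
cod: left child of cow (depth 4)
ram: right child of pug (depth 2)
yak: right child of ram (depth 3)
fox: left child of gnu (depth 4)
hog: right child of gnu (depth 4)
owl: right child of koi (depth 3)
bat: left child of cod (depth 5)

Path to cod: kit → elk → ape → cow → cod, which is 4 edges.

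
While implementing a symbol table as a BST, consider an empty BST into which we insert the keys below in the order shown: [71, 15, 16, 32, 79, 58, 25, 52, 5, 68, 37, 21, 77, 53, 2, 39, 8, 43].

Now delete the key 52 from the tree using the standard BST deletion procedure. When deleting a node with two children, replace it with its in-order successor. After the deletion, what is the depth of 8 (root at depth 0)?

71: root
15: left child of 71 (depth 1)
16: right child of 15 (depth 2)
32: right child of 16 (depth 3)
79: right child of 71 (depth 1)
58: right child of 32 (depth 4)
25: left child of 32 (depth 4)
52: left child of 58 (depth 5)
5: left child of 15 (depth 2)
68: right child of 58 (depth 5)
37: left child of 52 (depth 6)
21: left child of 25 (depth 5)
77: left child of 79 (depth 2)
53: right child of 52 (depth 6)
2: left child of 5 (depth 3)
39: right child of 37 (depth 7)
8: right child of 5 (depth 3)
43: right child of 39 (depth 8)

Delete 52 (two children — replace with in-order successor).
After deletion, path to 8: 71 → 15 → 5 → 8.

3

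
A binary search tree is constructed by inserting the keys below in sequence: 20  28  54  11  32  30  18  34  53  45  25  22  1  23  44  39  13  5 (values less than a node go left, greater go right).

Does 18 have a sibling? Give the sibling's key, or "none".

20: root
28: right child of 20 (depth 1)
54: right child of 28 (depth 2)
11: left child of 20 (depth 1)
32: left child of 54 (depth 3)
30: left child of 32 (depth 4)
18: right child of 11 (depth 2)
34: right child of 32 (depth 4)
53: right child of 34 (depth 5)
45: left child of 53 (depth 6)
25: left child of 28 (depth 2)
22: left child of 25 (depth 3)
1: left child of 11 (depth 2)
23: right child of 22 (depth 4)
44: left child of 45 (depth 7)
39: left child of 44 (depth 8)
13: left child of 18 (depth 3)
5: right child of 1 (depth 3)

18's parent is 11; the other child of 11 is 1.

1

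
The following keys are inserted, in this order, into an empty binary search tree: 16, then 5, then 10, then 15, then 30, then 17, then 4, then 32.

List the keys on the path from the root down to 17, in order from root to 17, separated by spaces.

Resulting structure (node: left, right):
  16: L=5, R=30
  5: L=4, R=10
  10: L=–, R=15
  15: L=–, R=–
  30: L=17, R=32
  17: L=–, R=–
  4: L=–, R=–
  32: L=–, R=–

16 30 17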